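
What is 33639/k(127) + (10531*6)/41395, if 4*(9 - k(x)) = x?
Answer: -5564195694/3766945 ≈ -1477.1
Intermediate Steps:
k(x) = 9 - x/4
33639/k(127) + (10531*6)/41395 = 33639/(9 - ¼*127) + (10531*6)/41395 = 33639/(9 - 127/4) + 63186*(1/41395) = 33639/(-91/4) + 63186/41395 = 33639*(-4/91) + 63186/41395 = -134556/91 + 63186/41395 = -5564195694/3766945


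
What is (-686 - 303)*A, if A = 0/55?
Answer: 0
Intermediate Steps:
A = 0 (A = 0*(1/55) = 0)
(-686 - 303)*A = (-686 - 303)*0 = -989*0 = 0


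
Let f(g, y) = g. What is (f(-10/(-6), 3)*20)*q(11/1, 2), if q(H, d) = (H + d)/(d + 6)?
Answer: 325/6 ≈ 54.167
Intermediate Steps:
q(H, d) = (H + d)/(6 + d)
(f(-10/(-6), 3)*20)*q(11/1, 2) = (-10/(-6)*20)*((11/1 + 2)/(6 + 2)) = (-10*(-⅙)*20)*((11*1 + 2)/8) = ((5/3)*20)*((11 + 2)/8) = 100*((⅛)*13)/3 = (100/3)*(13/8) = 325/6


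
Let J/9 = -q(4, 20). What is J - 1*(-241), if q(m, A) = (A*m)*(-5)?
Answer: 3841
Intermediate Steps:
q(m, A) = -5*A*m
J = 3600 (J = 9*(-(-5)*20*4) = 9*(-1*(-400)) = 9*400 = 3600)
J - 1*(-241) = 3600 - 1*(-241) = 3600 + 241 = 3841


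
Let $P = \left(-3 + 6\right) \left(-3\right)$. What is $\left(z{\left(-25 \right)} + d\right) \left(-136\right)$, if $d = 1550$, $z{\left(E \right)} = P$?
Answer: $-209576$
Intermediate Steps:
$P = -9$ ($P = 3 \left(-3\right) = -9$)
$z{\left(E \right)} = -9$
$\left(z{\left(-25 \right)} + d\right) \left(-136\right) = \left(-9 + 1550\right) \left(-136\right) = 1541 \left(-136\right) = -209576$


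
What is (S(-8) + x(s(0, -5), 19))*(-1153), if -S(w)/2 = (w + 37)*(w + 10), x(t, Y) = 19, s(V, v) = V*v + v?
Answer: 111841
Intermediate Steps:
s(V, v) = v + V*v
S(w) = -2*(10 + w)*(37 + w) (S(w) = -2*(w + 37)*(w + 10) = -2*(37 + w)*(10 + w) = -2*(10 + w)*(37 + w))
(S(-8) + x(s(0, -5), 19))*(-1153) = ((-740 - 94*(-8) - 2*(-8)²) + 19)*(-1153) = ((-740 + 752 - 2*64) + 19)*(-1153) = ((-740 + 752 - 128) + 19)*(-1153) = (-116 + 19)*(-1153) = -97*(-1153) = 111841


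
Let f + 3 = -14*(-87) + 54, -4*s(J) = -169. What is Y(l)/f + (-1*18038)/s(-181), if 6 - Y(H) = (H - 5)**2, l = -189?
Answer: -97920358/214461 ≈ -456.59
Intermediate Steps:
s(J) = 169/4 (s(J) = -1/4*(-169) = 169/4)
Y(H) = 6 - (-5 + H)**2 (Y(H) = 6 - (H - 5)**2 = 6 - (-5 + H)**2)
f = 1269 (f = -3 + (-14*(-87) + 54) = -3 + (1218 + 54) = -3 + 1272 = 1269)
Y(l)/f + (-1*18038)/s(-181) = (6 - (-5 - 189)**2)/1269 + (-1*18038)/(169/4) = (6 - 1*(-194)**2)*(1/1269) - 18038*4/169 = (6 - 1*37636)*(1/1269) - 72152/169 = (6 - 37636)*(1/1269) - 72152/169 = -37630*1/1269 - 72152/169 = -37630/1269 - 72152/169 = -97920358/214461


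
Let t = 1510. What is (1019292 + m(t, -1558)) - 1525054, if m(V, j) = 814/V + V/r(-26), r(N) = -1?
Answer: -382989953/755 ≈ -5.0727e+5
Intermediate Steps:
m(V, j) = -V + 814/V (m(V, j) = 814/V + V/(-1) = 814/V + V*(-1) = 814/V - V = -V + 814/V)
(1019292 + m(t, -1558)) - 1525054 = (1019292 + (-1*1510 + 814/1510)) - 1525054 = (1019292 + (-1510 + 814*(1/1510))) - 1525054 = (1019292 + (-1510 + 407/755)) - 1525054 = (1019292 - 1139643/755) - 1525054 = 768425817/755 - 1525054 = -382989953/755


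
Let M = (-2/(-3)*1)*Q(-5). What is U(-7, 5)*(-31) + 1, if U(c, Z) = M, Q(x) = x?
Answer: 313/3 ≈ 104.33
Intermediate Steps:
M = -10/3 (M = (-2/(-3)*1)*(-5) = (-2*(-⅓)*1)*(-5) = ((⅔)*1)*(-5) = (⅔)*(-5) = -10/3 ≈ -3.3333)
U(c, Z) = -10/3
U(-7, 5)*(-31) + 1 = -10/3*(-31) + 1 = 310/3 + 1 = 313/3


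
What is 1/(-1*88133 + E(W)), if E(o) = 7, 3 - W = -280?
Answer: -1/88126 ≈ -1.1347e-5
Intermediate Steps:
W = 283 (W = 3 - 1*(-280) = 3 + 280 = 283)
1/(-1*88133 + E(W)) = 1/(-1*88133 + 7) = 1/(-88133 + 7) = 1/(-88126) = -1/88126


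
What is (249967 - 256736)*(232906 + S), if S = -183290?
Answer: -335850704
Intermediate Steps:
(249967 - 256736)*(232906 + S) = (249967 - 256736)*(232906 - 183290) = -6769*49616 = -335850704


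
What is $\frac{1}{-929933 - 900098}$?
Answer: $- \frac{1}{1830031} \approx -5.4644 \cdot 10^{-7}$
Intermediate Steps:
$\frac{1}{-929933 - 900098} = \frac{1}{-1830031} = - \frac{1}{1830031}$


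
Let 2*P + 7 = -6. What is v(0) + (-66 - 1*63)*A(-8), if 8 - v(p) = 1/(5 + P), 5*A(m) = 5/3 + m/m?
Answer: -902/15 ≈ -60.133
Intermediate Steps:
P = -13/2 (P = -7/2 + (½)*(-6) = -7/2 - 3 = -13/2 ≈ -6.5000)
A(m) = 8/15 (A(m) = (5/3 + m/m)/5 = (5*(⅓) + 1)/5 = (5/3 + 1)/5 = (⅕)*(8/3) = 8/15)
v(p) = 26/3 (v(p) = 8 - 1/(5 - 13/2) = 8 - 1/(-3/2) = 8 - 1*(-⅔) = 8 + ⅔ = 26/3)
v(0) + (-66 - 1*63)*A(-8) = 26/3 + (-66 - 1*63)*(8/15) = 26/3 + (-66 - 63)*(8/15) = 26/3 - 129*8/15 = 26/3 - 344/5 = -902/15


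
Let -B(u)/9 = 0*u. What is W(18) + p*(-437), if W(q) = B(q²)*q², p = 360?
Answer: -157320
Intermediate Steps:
B(u) = 0 (B(u) = -0*u = -9*0 = 0)
W(q) = 0 (W(q) = 0*q² = 0)
W(18) + p*(-437) = 0 + 360*(-437) = 0 - 157320 = -157320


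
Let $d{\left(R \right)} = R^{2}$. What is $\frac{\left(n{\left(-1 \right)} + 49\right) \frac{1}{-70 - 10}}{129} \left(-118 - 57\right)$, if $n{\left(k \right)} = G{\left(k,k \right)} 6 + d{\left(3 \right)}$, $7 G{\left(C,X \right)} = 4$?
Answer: $\frac{25}{24} \approx 1.0417$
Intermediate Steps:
$G{\left(C,X \right)} = \frac{4}{7}$ ($G{\left(C,X \right)} = \frac{1}{7} \cdot 4 = \frac{4}{7}$)
$n{\left(k \right)} = \frac{87}{7}$ ($n{\left(k \right)} = \frac{4}{7} \cdot 6 + 3^{2} = \frac{24}{7} + 9 = \frac{87}{7}$)
$\frac{\left(n{\left(-1 \right)} + 49\right) \frac{1}{-70 - 10}}{129} \left(-118 - 57\right) = \frac{\left(\frac{87}{7} + 49\right) \frac{1}{-70 - 10}}{129} \left(-118 - 57\right) = \frac{430}{7 \left(-80\right)} \frac{1}{129} \left(-175\right) = \frac{430}{7} \left(- \frac{1}{80}\right) \frac{1}{129} \left(-175\right) = \left(- \frac{43}{56}\right) \frac{1}{129} \left(-175\right) = \left(- \frac{1}{168}\right) \left(-175\right) = \frac{25}{24}$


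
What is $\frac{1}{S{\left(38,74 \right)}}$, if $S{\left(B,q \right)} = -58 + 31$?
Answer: $- \frac{1}{27} \approx -0.037037$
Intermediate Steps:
$S{\left(B,q \right)} = -27$
$\frac{1}{S{\left(38,74 \right)}} = \frac{1}{-27} = - \frac{1}{27}$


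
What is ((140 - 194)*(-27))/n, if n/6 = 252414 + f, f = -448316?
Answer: -243/195902 ≈ -0.0012404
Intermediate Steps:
n = -1175412 (n = 6*(252414 - 448316) = 6*(-195902) = -1175412)
((140 - 194)*(-27))/n = ((140 - 194)*(-27))/(-1175412) = -54*(-27)*(-1/1175412) = 1458*(-1/1175412) = -243/195902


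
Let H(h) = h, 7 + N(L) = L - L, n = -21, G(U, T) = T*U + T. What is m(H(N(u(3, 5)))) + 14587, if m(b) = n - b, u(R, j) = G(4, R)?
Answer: 14573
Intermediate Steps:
G(U, T) = T + T*U
u(R, j) = 5*R (u(R, j) = R*(1 + 4) = R*5 = 5*R)
N(L) = -7 (N(L) = -7 + (L - L) = -7 + 0 = -7)
m(b) = -21 - b
m(H(N(u(3, 5)))) + 14587 = (-21 - 1*(-7)) + 14587 = (-21 + 7) + 14587 = -14 + 14587 = 14573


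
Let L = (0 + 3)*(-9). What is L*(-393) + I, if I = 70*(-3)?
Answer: 10401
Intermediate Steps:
I = -210
L = -27 (L = 3*(-9) = -27)
L*(-393) + I = -27*(-393) - 210 = 10611 - 210 = 10401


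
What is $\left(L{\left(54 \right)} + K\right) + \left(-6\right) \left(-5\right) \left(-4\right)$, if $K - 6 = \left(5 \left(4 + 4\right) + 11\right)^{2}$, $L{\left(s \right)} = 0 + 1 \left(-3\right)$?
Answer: $2484$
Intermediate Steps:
$L{\left(s \right)} = -3$ ($L{\left(s \right)} = 0 - 3 = -3$)
$K = 2607$ ($K = 6 + \left(5 \left(4 + 4\right) + 11\right)^{2} = 6 + \left(5 \cdot 8 + 11\right)^{2} = 6 + \left(40 + 11\right)^{2} = 6 + 51^{2} = 6 + 2601 = 2607$)
$\left(L{\left(54 \right)} + K\right) + \left(-6\right) \left(-5\right) \left(-4\right) = \left(-3 + 2607\right) + \left(-6\right) \left(-5\right) \left(-4\right) = 2604 + 30 \left(-4\right) = 2604 - 120 = 2484$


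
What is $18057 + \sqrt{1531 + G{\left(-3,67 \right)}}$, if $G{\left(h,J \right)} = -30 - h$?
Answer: $18057 + 4 \sqrt{94} \approx 18096.0$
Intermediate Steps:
$18057 + \sqrt{1531 + G{\left(-3,67 \right)}} = 18057 + \sqrt{1531 - 27} = 18057 + \sqrt{1504} = 18057 + 4 \sqrt{94}$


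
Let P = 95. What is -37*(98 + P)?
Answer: -7141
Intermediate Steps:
-37*(98 + P) = -37*(98 + 95) = -37*193 = -7141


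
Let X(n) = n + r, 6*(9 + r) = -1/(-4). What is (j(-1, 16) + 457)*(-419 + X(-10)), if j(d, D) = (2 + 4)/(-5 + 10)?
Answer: -24080701/120 ≈ -2.0067e+5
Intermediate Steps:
r = -215/24 (r = -9 + (-1/(-4))/6 = -9 + (-1*(-¼))/6 = -9 + (⅙)*(¼) = -9 + 1/24 = -215/24 ≈ -8.9583)
X(n) = -215/24 + n (X(n) = n - 215/24 = -215/24 + n)
j(d, D) = 6/5
(j(-1, 16) + 457)*(-419 + X(-10)) = (6/5 + 457)*(-419 + (-215/24 - 10)) = 2291*(-419 - 455/24)/5 = (2291/5)*(-10511/24) = -24080701/120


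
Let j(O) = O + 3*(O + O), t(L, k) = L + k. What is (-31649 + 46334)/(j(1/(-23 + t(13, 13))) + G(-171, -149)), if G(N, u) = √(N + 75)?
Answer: 28035/83 - 48060*I*√6/83 ≈ 337.77 - 1418.3*I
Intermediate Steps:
G(N, u) = √(75 + N)
j(O) = 7*O (j(O) = O + 3*(2*O) = O + 6*O = 7*O)
(-31649 + 46334)/(j(1/(-23 + t(13, 13))) + G(-171, -149)) = (-31649 + 46334)/(7/(-23 + (13 + 13)) + √(75 - 171)) = 14685/(7/(-23 + 26) + √(-96)) = 14685/(7/3 + 4*I*√6)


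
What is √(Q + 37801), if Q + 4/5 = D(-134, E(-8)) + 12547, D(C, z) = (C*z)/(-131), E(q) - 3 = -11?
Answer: 2*√5399174170/655 ≈ 224.36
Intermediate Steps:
E(q) = -8 (E(q) = 3 - 11 = -8)
D(C, z) = -C*z/131 (D(C, z) = (C*z)*(-1/131) = -C*z/131)
Q = 8212401/655 (Q = -⅘ + (-1/131*(-134)*(-8) + 12547) = -⅘ + (-1072/131 + 12547) = -⅘ + 1642585/131 = 8212401/655 ≈ 12538.)
√(Q + 37801) = √(8212401/655 + 37801) = √(32972056/655) = 2*√5399174170/655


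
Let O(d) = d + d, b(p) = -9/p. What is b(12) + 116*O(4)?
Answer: 3709/4 ≈ 927.25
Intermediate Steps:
O(d) = 2*d
b(12) + 116*O(4) = -9/12 + 116*(2*4) = -9*1/12 + 116*8 = -3/4 + 928 = 3709/4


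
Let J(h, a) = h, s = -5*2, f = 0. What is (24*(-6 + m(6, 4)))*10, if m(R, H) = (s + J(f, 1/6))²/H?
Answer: 4560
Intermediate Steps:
s = -10
m(R, H) = 100/H (m(R, H) = (-10 + 0)²/H = (-10)²/H = 100/H)
(24*(-6 + m(6, 4)))*10 = (24*(-6 + 100/4))*10 = (24*(-6 + 100*(¼)))*10 = (24*(-6 + 25))*10 = (24*19)*10 = 456*10 = 4560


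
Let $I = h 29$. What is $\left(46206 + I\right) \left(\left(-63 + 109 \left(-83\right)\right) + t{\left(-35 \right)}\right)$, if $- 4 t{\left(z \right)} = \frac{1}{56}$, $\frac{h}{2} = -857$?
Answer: $\frac{255080125}{8} \approx 3.1885 \cdot 10^{7}$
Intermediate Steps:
$h = -1714$ ($h = 2 \left(-857\right) = -1714$)
$t{\left(z \right)} = - \frac{1}{224}$ ($t{\left(z \right)} = - \frac{1}{4 \cdot 56} = \left(- \frac{1}{4}\right) \frac{1}{56} = - \frac{1}{224}$)
$I = -49706$ ($I = \left(-1714\right) 29 = -49706$)
$\left(46206 + I\right) \left(\left(-63 + 109 \left(-83\right)\right) + t{\left(-35 \right)}\right) = \left(46206 - 49706\right) \left(\left(-63 + 109 \left(-83\right)\right) - \frac{1}{224}\right) = - 3500 \left(\left(-63 - 9047\right) - \frac{1}{224}\right) = - 3500 \left(-9110 - \frac{1}{224}\right) = \left(-3500\right) \left(- \frac{2040641}{224}\right) = \frac{255080125}{8}$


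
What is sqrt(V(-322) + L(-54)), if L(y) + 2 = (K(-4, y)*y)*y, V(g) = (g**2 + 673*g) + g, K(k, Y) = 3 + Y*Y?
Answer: 3*sqrt(933162) ≈ 2898.0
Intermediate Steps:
K(k, Y) = 3 + Y**2
V(g) = g**2 + 674*g
L(y) = -2 + y**2*(3 + y**2) (L(y) = -2 + ((3 + y**2)*y)*y = -2 + (y*(3 + y**2))*y = -2 + y**2*(3 + y**2))
sqrt(V(-322) + L(-54)) = sqrt(-322*(674 - 322) + (-2 + (-54)**2*(3 + (-54)**2))) = sqrt(-322*352 + (-2 + 2916*(3 + 2916))) = sqrt(-113344 + (-2 + 2916*2919)) = sqrt(-113344 + (-2 + 8511804)) = sqrt(-113344 + 8511802) = sqrt(8398458) = 3*sqrt(933162)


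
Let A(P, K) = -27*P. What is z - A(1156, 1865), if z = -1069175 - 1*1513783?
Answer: -2551746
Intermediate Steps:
z = -2582958 (z = -1069175 - 1513783 = -2582958)
z - A(1156, 1865) = -2582958 - (-27)*1156 = -2582958 - 1*(-31212) = -2582958 + 31212 = -2551746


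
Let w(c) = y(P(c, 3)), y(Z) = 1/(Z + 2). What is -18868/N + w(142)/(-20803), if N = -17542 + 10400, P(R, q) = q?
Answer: 981273939/371437565 ≈ 2.6418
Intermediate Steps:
N = -7142
y(Z) = 1/(2 + Z)
w(c) = ⅕ (w(c) = 1/(2 + 3) = 1/5 = ⅕)
-18868/N + w(142)/(-20803) = -18868/(-7142) + (⅕)/(-20803) = -18868*(-1/7142) + (⅕)*(-1/20803) = 9434/3571 - 1/104015 = 981273939/371437565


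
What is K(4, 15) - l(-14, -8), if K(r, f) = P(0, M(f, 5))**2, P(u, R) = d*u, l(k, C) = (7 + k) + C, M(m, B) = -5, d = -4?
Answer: 15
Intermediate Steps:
l(k, C) = 7 + C + k
P(u, R) = -4*u
K(r, f) = 0 (K(r, f) = (-4*0)**2 = 0**2 = 0)
K(4, 15) - l(-14, -8) = 0 - (7 - 8 - 14) = 0 - 1*(-15) = 0 + 15 = 15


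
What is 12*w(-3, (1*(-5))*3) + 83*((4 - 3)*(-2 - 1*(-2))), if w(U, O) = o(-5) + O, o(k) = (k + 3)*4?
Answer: -276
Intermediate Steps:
o(k) = 12 + 4*k (o(k) = (3 + k)*4 = 12 + 4*k)
w(U, O) = -8 + O (w(U, O) = (12 + 4*(-5)) + O = (12 - 20) + O = -8 + O)
12*w(-3, (1*(-5))*3) + 83*((4 - 3)*(-2 - 1*(-2))) = 12*(-8 + (1*(-5))*3) + 83*((4 - 3)*(-2 - 1*(-2))) = 12*(-8 - 5*3) + 83*(1*(-2 + 2)) = 12*(-8 - 15) + 83*(1*0) = 12*(-23) + 83*0 = -276 + 0 = -276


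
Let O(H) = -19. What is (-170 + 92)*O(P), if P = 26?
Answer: 1482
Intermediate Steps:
(-170 + 92)*O(P) = (-170 + 92)*(-19) = -78*(-19) = 1482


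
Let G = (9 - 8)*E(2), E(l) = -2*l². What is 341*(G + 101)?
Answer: 31713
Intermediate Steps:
G = -8 (G = (9 - 8)*(-2*2²) = 1*(-2*4) = 1*(-8) = -8)
341*(G + 101) = 341*(-8 + 101) = 341*93 = 31713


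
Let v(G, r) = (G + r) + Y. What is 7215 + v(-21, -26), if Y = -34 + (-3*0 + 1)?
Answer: 7135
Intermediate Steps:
Y = -33 (Y = -34 + (0 + 1) = -34 + 1 = -33)
v(G, r) = -33 + G + r (v(G, r) = (G + r) - 33 = -33 + G + r)
7215 + v(-21, -26) = 7215 + (-33 - 21 - 26) = 7215 - 80 = 7135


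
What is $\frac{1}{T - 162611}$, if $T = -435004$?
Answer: $- \frac{1}{597615} \approx -1.6733 \cdot 10^{-6}$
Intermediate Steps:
$\frac{1}{T - 162611} = \frac{1}{-435004 - 162611} = \frac{1}{-597615} = - \frac{1}{597615}$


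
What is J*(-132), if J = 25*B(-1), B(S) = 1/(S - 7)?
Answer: 825/2 ≈ 412.50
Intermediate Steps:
B(S) = 1/(-7 + S)
J = -25/8 (J = 25/(-7 - 1) = 25/(-8) = 25*(-1/8) = -25/8 ≈ -3.1250)
J*(-132) = -25/8*(-132) = 825/2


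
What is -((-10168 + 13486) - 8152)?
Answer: 4834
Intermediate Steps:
-((-10168 + 13486) - 8152) = -(3318 - 8152) = -1*(-4834) = 4834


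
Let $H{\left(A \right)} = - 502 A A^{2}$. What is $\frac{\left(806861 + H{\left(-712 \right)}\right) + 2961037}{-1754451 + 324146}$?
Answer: $- \frac{181197720154}{1430305} \approx -1.2668 \cdot 10^{5}$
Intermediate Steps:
$H{\left(A \right)} = - 502 A^{3}$
$\frac{\left(806861 + H{\left(-712 \right)}\right) + 2961037}{-1754451 + 324146} = \frac{\left(806861 - 502 \left(-712\right)^{3}\right) + 2961037}{-1754451 + 324146} = \frac{\left(806861 - -181193952256\right) + 2961037}{-1430305} = \left(\left(806861 + 181193952256\right) + 2961037\right) \left(- \frac{1}{1430305}\right) = \left(181194759117 + 2961037\right) \left(- \frac{1}{1430305}\right) = 181197720154 \left(- \frac{1}{1430305}\right) = - \frac{181197720154}{1430305}$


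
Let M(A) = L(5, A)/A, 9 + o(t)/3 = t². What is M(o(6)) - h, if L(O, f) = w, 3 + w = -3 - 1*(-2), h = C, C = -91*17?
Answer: 125303/81 ≈ 1547.0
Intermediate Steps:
C = -1547
h = -1547
w = -4 (w = -3 + (-3 - 1*(-2)) = -3 + (-3 + 2) = -3 - 1 = -4)
L(O, f) = -4
o(t) = -27 + 3*t²
M(A) = -4/A
M(o(6)) - h = -4/(-27 + 3*6²) - 1*(-1547) = -4/(-27 + 3*36) + 1547 = -4/(-27 + 108) + 1547 = -4/81 + 1547 = 125303/81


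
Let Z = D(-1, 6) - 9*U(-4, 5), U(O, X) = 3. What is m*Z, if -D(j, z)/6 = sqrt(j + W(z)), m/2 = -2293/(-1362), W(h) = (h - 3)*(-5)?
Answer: -20637/227 - 18344*I/227 ≈ -90.912 - 80.811*I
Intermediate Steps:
W(h) = 15 - 5*h (W(h) = (-3 + h)*(-5) = 15 - 5*h)
m = 2293/681 (m = 2*(-2293/(-1362)) = 2*(-2293*(-1/1362)) = 2*(2293/1362) = 2293/681 ≈ 3.3671)
D(j, z) = -6*sqrt(15 + j - 5*z) (D(j, z) = -6*sqrt(j + (15 - 5*z)) = -6*sqrt(15 + j - 5*z))
Z = -27 - 24*I (Z = -6*sqrt(15 - 1 - 5*6) - 9*3 = -6*sqrt(15 - 1 - 30) - 27 = -24*I - 27 = -27 - 24*I ≈ -27.0 - 24.0*I)
m*Z = 2293*(-27 - 24*I)/681 = -20637/227 - 18344*I/227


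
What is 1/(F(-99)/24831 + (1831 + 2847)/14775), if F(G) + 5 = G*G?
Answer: 3944925/2805326 ≈ 1.4062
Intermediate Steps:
F(G) = -5 + G**2 (F(G) = -5 + G*G = -5 + G**2)
1/(F(-99)/24831 + (1831 + 2847)/14775) = 1/((-5 + (-99)**2)/24831 + (1831 + 2847)/14775) = 1/((-5 + 9801)*(1/24831) + 4678*(1/14775)) = 1/(9796*(1/24831) + 4678/14775) = 1/(316/801 + 4678/14775) = 1/(2805326/3944925) = 3944925/2805326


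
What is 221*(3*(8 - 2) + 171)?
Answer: 41769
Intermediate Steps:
221*(3*(8 - 2) + 171) = 221*(3*6 + 171) = 221*(18 + 171) = 221*189 = 41769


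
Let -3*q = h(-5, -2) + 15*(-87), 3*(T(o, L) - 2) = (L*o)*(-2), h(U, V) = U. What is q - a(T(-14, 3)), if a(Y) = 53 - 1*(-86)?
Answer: 893/3 ≈ 297.67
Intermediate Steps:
T(o, L) = 2 - 2*L*o/3 (T(o, L) = 2 + ((L*o)*(-2))/3 = 2 + (-2*L*o)/3 = 2 - 2*L*o/3)
q = 1310/3 (q = -(-5 + 15*(-87))/3 = -(-5 - 1305)/3 = -1/3*(-1310) = 1310/3 ≈ 436.67)
a(Y) = 139 (a(Y) = 53 + 86 = 139)
q - a(T(-14, 3)) = 1310/3 - 1*139 = 1310/3 - 139 = 893/3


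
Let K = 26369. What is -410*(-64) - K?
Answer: -129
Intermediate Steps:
-410*(-64) - K = -410*(-64) - 1*26369 = 26240 - 26369 = -129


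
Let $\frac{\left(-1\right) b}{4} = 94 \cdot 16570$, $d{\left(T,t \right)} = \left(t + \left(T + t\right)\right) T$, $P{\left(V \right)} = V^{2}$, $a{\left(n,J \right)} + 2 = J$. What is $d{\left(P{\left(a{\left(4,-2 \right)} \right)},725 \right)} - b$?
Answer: $6253776$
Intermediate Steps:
$a{\left(n,J \right)} = -2 + J$
$d{\left(T,t \right)} = T \left(T + 2 t\right)$ ($d{\left(T,t \right)} = \left(T + 2 t\right) T = T \left(T + 2 t\right)$)
$b = -6230320$ ($b = - 4 \cdot 94 \cdot 16570 = \left(-4\right) 1557580 = -6230320$)
$d{\left(P{\left(a{\left(4,-2 \right)} \right)},725 \right)} - b = \left(-2 - 2\right)^{2} \left(\left(-2 - 2\right)^{2} + 2 \cdot 725\right) - -6230320 = \left(-4\right)^{2} \left(\left(-4\right)^{2} + 1450\right) + 6230320 = 16 \left(16 + 1450\right) + 6230320 = 16 \cdot 1466 + 6230320 = 23456 + 6230320 = 6253776$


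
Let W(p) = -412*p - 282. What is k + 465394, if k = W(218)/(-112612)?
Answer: 26204519613/56306 ≈ 4.6540e+5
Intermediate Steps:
W(p) = -282 - 412*p
k = 45049/56306 (k = (-282 - 412*218)/(-112612) = (-282 - 89816)*(-1/112612) = -90098*(-1/112612) = 45049/56306 ≈ 0.80007)
k + 465394 = 45049/56306 + 465394 = 26204519613/56306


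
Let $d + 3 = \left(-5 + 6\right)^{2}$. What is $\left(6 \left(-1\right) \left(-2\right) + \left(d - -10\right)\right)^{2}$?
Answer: $400$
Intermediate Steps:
$d = -2$ ($d = -3 + \left(-5 + 6\right)^{2} = -3 + 1^{2} = -3 + 1 = -2$)
$\left(6 \left(-1\right) \left(-2\right) + \left(d - -10\right)\right)^{2} = \left(6 \left(-1\right) \left(-2\right) - -8\right)^{2} = \left(\left(-6\right) \left(-2\right) + \left(-2 + 10\right)\right)^{2} = \left(12 + 8\right)^{2} = 20^{2} = 400$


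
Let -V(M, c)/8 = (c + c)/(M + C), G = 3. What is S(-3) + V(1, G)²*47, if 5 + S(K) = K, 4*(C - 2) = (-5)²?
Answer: 1721656/1369 ≈ 1257.6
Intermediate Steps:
C = 33/4 (C = 2 + (¼)*(-5)² = 2 + (¼)*25 = 2 + 25/4 = 33/4 ≈ 8.2500)
S(K) = -5 + K
V(M, c) = -16*c/(33/4 + M) (V(M, c) = -8*(c + c)/(M + 33/4) = -8*2*c/(33/4 + M) = -16*c/(33/4 + M))
S(-3) + V(1, G)²*47 = (-5 - 3) + (-64*3/(33 + 4*1))²*47 = -8 + (-64*3/(33 + 4))²*47 = -8 + (-64*3/37)²*47 = -8 + (-64*3*1/37)²*47 = -8 + (-192/37)²*47 = -8 + (36864/1369)*47 = -8 + 1732608/1369 = 1721656/1369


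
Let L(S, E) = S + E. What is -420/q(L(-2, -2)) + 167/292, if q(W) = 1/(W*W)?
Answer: -1962073/292 ≈ -6719.4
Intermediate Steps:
L(S, E) = E + S
q(W) = W**(-2)
-420/q(L(-2, -2)) + 167/292 = -420*(-2 - 2)**2 + 167/292 = -420/((-4)**(-2)) + 167*(1/292) = -420/1/16 + 167/292 = -420*16 + 167/292 = -6720 + 167/292 = -1962073/292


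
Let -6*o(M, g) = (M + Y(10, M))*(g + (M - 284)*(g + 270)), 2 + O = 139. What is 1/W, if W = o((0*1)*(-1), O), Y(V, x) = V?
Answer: 3/577255 ≈ 5.1970e-6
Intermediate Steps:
O = 137 (O = -2 + 139 = 137)
o(M, g) = -(10 + M)*(g + (-284 + M)*(270 + g))/6 (o(M, g) = -(M + 10)*(g + (M - 284)*(g + 270))/6 = -(10 + M)*(g + (-284 + M)*(270 + g))/6)
W = 577255/3 (W = 127800 - 45*((0*1)*(-1))² + 12330*((0*1)*(-1)) + (1415/3)*137 - ⅙*137*((0*1)*(-1))² + (91/2)*((0*1)*(-1))*137 = 127800 - 45*(0*(-1))² + 12330*(0*(-1)) + 193855/3 - ⅙*137*(0*(-1))² + (91/2)*(0*(-1))*137 = 127800 - 45*0² + 12330*0 + 193855/3 - ⅙*137*0² + (91/2)*0*137 = 127800 - 45*0 + 0 + 193855/3 - ⅙*137*0 + 0 = 127800 + 0 + 0 + 193855/3 + 0 + 0 = 577255/3 ≈ 1.9242e+5)
1/W = 1/(577255/3) = 3/577255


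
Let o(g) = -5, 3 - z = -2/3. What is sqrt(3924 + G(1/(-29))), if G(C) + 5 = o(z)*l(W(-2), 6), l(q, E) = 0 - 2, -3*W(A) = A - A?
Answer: sqrt(3929) ≈ 62.682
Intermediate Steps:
W(A) = 0 (W(A) = -(A - A)/3 = -1/3*0 = 0)
l(q, E) = -2
z = 11/3 (z = 3 - (-2)/3 = 3 - 1*(-2/3) = 3 + 2/3 = 11/3 ≈ 3.6667)
G(C) = 5 (G(C) = -5 - 5*(-2) = -5 + 10 = 5)
sqrt(3924 + G(1/(-29))) = sqrt(3924 + 5) = sqrt(3929)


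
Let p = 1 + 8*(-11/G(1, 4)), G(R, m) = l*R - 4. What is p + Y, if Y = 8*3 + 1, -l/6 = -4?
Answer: 108/5 ≈ 21.600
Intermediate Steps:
l = 24 (l = -6*(-4) = 24)
G(R, m) = -4 + 24*R (G(R, m) = 24*R - 4 = -4 + 24*R)
Y = 25 (Y = 24 + 1 = 25)
p = -17/5 (p = 1 + 8*(-11/(-4 + 24*1)) = 1 + 8*(-11/(-4 + 24)) = 1 + 8*(-11/20) = 1 - 22/5 = -17/5 ≈ -3.4000)
p + Y = -17/5 + 25 = 108/5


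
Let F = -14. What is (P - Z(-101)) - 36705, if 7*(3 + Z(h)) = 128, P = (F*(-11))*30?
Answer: -224702/7 ≈ -32100.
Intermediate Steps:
P = 4620 (P = -14*(-11)*30 = 154*30 = 4620)
Z(h) = 107/7 (Z(h) = -3 + (1/7)*128 = -3 + 128/7 = 107/7)
(P - Z(-101)) - 36705 = (4620 - 1*107/7) - 36705 = (4620 - 107/7) - 36705 = 32233/7 - 36705 = -224702/7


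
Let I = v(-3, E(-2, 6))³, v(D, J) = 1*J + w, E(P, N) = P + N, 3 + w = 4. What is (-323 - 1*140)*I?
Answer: -57875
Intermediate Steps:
w = 1 (w = -3 + 4 = 1)
E(P, N) = N + P
v(D, J) = 1 + J (v(D, J) = 1*J + 1 = J + 1 = 1 + J)
I = 125 (I = (1 + (6 - 2))³ = (1 + 4)³ = 5³ = 125)
(-323 - 1*140)*I = (-323 - 1*140)*125 = (-323 - 140)*125 = -463*125 = -57875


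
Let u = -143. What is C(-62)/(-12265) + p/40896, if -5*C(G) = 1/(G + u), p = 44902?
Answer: 282245532427/257064588000 ≈ 1.0980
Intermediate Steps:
C(G) = -1/(5*(-143 + G)) (C(G) = -1/(5*(G - 143)) = -1/(5*(-143 + G)))
C(-62)/(-12265) + p/40896 = -1/(-715 + 5*(-62))/(-12265) + 44902/40896 = -1/(-715 - 310)*(-1/12265) + 44902*(1/40896) = -1/(-1025)*(-1/12265) + 22451/20448 = -1*(-1/1025)*(-1/12265) + 22451/20448 = (1/1025)*(-1/12265) + 22451/20448 = -1/12571625 + 22451/20448 = 282245532427/257064588000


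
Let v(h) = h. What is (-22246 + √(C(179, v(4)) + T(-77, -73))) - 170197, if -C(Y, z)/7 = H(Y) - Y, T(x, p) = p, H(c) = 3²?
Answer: -192443 + √1117 ≈ -1.9241e+5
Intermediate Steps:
H(c) = 9
C(Y, z) = -63 + 7*Y (C(Y, z) = -7*(9 - Y) = -63 + 7*Y)
(-22246 + √(C(179, v(4)) + T(-77, -73))) - 170197 = (-22246 + √((-63 + 7*179) - 73)) - 170197 = (-22246 + √((-63 + 1253) - 73)) - 170197 = (-22246 + √(1190 - 73)) - 170197 = (-22246 + √1117) - 170197 = -192443 + √1117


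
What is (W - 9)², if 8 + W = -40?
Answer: 3249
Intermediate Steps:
W = -48 (W = -8 - 40 = -48)
(W - 9)² = (-48 - 9)² = (-57)² = 3249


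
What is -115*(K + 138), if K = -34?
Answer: -11960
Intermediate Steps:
-115*(K + 138) = -115*(-34 + 138) = -115*104 = -11960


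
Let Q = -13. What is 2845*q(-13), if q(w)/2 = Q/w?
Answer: 5690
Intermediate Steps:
q(w) = -26/w (q(w) = 2*(-13/w) = -26/w)
2845*q(-13) = 2845*(-26/(-13)) = 2845*(-26*(-1/13)) = 2845*2 = 5690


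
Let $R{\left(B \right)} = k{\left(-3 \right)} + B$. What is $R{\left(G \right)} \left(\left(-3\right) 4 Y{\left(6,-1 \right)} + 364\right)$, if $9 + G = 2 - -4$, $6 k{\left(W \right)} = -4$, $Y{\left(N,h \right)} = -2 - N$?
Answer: $- \frac{5060}{3} \approx -1686.7$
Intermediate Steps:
$k{\left(W \right)} = - \frac{2}{3}$ ($k{\left(W \right)} = \frac{1}{6} \left(-4\right) = - \frac{2}{3}$)
$G = -3$ ($G = -9 + \left(2 - -4\right) = -9 + \left(2 + 4\right) = -9 + 6 = -3$)
$R{\left(B \right)} = - \frac{2}{3} + B$
$R{\left(G \right)} \left(\left(-3\right) 4 Y{\left(6,-1 \right)} + 364\right) = \left(- \frac{2}{3} - 3\right) \left(\left(-3\right) 4 \left(-2 - 6\right) + 364\right) = - \frac{11 \left(- 12 \left(-2 - 6\right) + 364\right)}{3} = - \frac{11 \left(\left(-12\right) \left(-8\right) + 364\right)}{3} = - \frac{11 \left(96 + 364\right)}{3} = \left(- \frac{11}{3}\right) 460 = - \frac{5060}{3}$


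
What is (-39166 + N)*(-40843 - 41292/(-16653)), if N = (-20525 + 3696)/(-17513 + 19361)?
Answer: 16412496594275213/10258248 ≈ 1.5999e+9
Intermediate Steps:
N = -16829/1848 ≈ -9.1066
(-39166 + N)*(-40843 - 41292/(-16653)) = (-39166 - 16829/1848)*(-40843 - 41292/(-16653)) = -72395597*(-40843 - 41292*(-1/16653))/1848 = -72395597*(-40843 + 13764/5551)/1848 = -72395597/1848*(-226705729/5551) = 16412496594275213/10258248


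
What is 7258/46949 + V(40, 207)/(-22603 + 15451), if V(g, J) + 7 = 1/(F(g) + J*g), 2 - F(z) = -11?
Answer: 3800074717/24426467576 ≈ 0.15557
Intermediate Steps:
F(z) = 13 (F(z) = 2 - 1*(-11) = 2 + 11 = 13)
V(g, J) = -7 + 1/(13 + J*g)
7258/46949 + V(40, 207)/(-22603 + 15451) = 7258/46949 + ((-90 - 7*207*40)/(13 + 207*40))/(-22603 + 15451) = 7258*(1/46949) + ((-90 - 57960)/(13 + 8280))/(-7152) = 382/2471 + (-58050/8293)*(-1/7152) = 382/2471 + ((1/8293)*(-58050))*(-1/7152) = 382/2471 - 58050/8293*(-1/7152) = 382/2471 + 9675/9885256 = 3800074717/24426467576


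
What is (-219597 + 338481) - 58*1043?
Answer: 58390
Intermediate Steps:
(-219597 + 338481) - 58*1043 = 118884 - 60494 = 58390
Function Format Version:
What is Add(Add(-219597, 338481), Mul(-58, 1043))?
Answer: 58390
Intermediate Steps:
Add(Add(-219597, 338481), Mul(-58, 1043)) = Add(118884, -60494) = 58390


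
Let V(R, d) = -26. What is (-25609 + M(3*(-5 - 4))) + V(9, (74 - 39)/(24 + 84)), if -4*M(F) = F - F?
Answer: -25635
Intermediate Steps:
M(F) = 0 (M(F) = -(F - F)/4 = -1/4*0 = 0)
(-25609 + M(3*(-5 - 4))) + V(9, (74 - 39)/(24 + 84)) = (-25609 + 0) - 26 = -25609 - 26 = -25635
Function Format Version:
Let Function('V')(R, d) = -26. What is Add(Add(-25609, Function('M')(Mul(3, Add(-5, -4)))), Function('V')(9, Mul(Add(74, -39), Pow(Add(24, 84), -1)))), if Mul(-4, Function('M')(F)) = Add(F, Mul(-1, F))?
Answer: -25635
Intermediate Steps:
Function('M')(F) = 0 (Function('M')(F) = Mul(Rational(-1, 4), Add(F, Mul(-1, F))) = Mul(Rational(-1, 4), 0) = 0)
Add(Add(-25609, Function('M')(Mul(3, Add(-5, -4)))), Function('V')(9, Mul(Add(74, -39), Pow(Add(24, 84), -1)))) = Add(Add(-25609, 0), -26) = Add(-25609, -26) = -25635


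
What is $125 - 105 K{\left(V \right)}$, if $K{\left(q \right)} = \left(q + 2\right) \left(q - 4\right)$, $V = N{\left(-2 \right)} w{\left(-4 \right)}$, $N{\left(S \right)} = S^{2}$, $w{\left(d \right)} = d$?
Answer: $-29275$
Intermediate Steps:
$V = -16$ ($V = \left(-2\right)^{2} \left(-4\right) = 4 \left(-4\right) = -16$)
$K{\left(q \right)} = \left(-4 + q\right) \left(2 + q\right)$ ($K{\left(q \right)} = \left(2 + q\right) \left(-4 + q\right) = \left(-4 + q\right) \left(2 + q\right)$)
$125 - 105 K{\left(V \right)} = 125 - 105 \left(-8 + \left(-16\right)^{2} - -32\right) = 125 - 105 \left(-8 + 256 + 32\right) = 125 - 29400 = -29275$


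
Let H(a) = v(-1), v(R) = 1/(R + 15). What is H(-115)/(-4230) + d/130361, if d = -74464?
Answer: -629984063/1102854060 ≈ -0.57123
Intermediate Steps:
v(R) = 1/(15 + R)
H(a) = 1/14 (H(a) = 1/(15 - 1) = 1/14)
H(-115)/(-4230) + d/130361 = (1/14)/(-4230) - 74464/130361 = (1/14)*(-1/4230) - 74464*1/130361 = -1/59220 - 74464/130361 = -629984063/1102854060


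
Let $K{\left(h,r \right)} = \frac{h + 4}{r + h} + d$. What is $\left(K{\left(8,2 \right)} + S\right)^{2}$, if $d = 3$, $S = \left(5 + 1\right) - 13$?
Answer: $\frac{196}{25} \approx 7.84$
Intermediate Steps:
$S = -7$ ($S = 6 - 13 = -7$)
$K{\left(h,r \right)} = 3 + \frac{4 + h}{h + r}$ ($K{\left(h,r \right)} = \frac{h + 4}{r + h} + 3 = \frac{4 + h}{h + r} + 3 = 3 + \frac{4 + h}{h + r}$)
$\left(K{\left(8,2 \right)} + S\right)^{2} = \left(\frac{4 + 3 \cdot 2 + 4 \cdot 8}{8 + 2} - 7\right)^{2} = \left(\frac{4 + 6 + 32}{10} - 7\right)^{2} = \left(\frac{1}{10} \cdot 42 - 7\right)^{2} = \left(\frac{21}{5} - 7\right)^{2} = \left(- \frac{14}{5}\right)^{2} = \frac{196}{25}$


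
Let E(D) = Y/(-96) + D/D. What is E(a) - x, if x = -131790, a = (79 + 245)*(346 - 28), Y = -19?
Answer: 12651955/96 ≈ 1.3179e+5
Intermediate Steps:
a = 103032 (a = 324*318 = 103032)
E(D) = 115/96 (E(D) = -19/(-96) + D/D = -19*(-1/96) + 1 = 19/96 + 1 = 115/96)
E(a) - x = 115/96 - 1*(-131790) = 115/96 + 131790 = 12651955/96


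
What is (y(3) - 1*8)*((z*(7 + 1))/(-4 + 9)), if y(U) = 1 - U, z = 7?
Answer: -112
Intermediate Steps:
(y(3) - 1*8)*((z*(7 + 1))/(-4 + 9)) = ((1 - 1*3) - 1*8)*((7*(7 + 1))/(-4 + 9)) = ((1 - 3) - 8)*((7*8)/5) = (-2 - 8)*((⅕)*56) = -10*56/5 = -112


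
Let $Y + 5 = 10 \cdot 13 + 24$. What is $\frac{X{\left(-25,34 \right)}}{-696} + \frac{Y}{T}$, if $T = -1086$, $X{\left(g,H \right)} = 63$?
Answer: $- \frac{28687}{125976} \approx -0.22772$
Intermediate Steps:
$Y = 149$ ($Y = -5 + \left(10 \cdot 13 + 24\right) = -5 + \left(130 + 24\right) = -5 + 154 = 149$)
$\frac{X{\left(-25,34 \right)}}{-696} + \frac{Y}{T} = \frac{63}{-696} + \frac{149}{-1086} = 63 \left(- \frac{1}{696}\right) + 149 \left(- \frac{1}{1086}\right) = - \frac{21}{232} - \frac{149}{1086} = - \frac{28687}{125976}$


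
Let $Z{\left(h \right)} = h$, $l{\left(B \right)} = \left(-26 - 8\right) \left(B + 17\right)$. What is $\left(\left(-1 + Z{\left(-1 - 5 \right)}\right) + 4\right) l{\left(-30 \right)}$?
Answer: $-1326$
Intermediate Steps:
$l{\left(B \right)} = -578 - 34 B$ ($l{\left(B \right)} = - 34 \left(17 + B\right) = -578 - 34 B$)
$\left(\left(-1 + Z{\left(-1 - 5 \right)}\right) + 4\right) l{\left(-30 \right)} = \left(\left(-1 - 6\right) + 4\right) \left(-578 - -1020\right) = \left(\left(-1 - 6\right) + 4\right) \left(-578 + 1020\right) = \left(-7 + 4\right) 442 = \left(-3\right) 442 = -1326$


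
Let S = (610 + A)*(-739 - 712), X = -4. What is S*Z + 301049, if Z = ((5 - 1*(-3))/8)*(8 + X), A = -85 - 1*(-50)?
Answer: -3036251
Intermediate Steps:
A = -35 (A = -85 + 50 = -35)
Z = 4 (Z = ((5 - 1*(-3))/8)*(8 - 4) = ((5 + 3)*(⅛))*4 = (8*(⅛))*4 = 1*4 = 4)
S = -834325 (S = (610 - 35)*(-739 - 712) = 575*(-1451) = -834325)
S*Z + 301049 = -834325*4 + 301049 = -3337300 + 301049 = -3036251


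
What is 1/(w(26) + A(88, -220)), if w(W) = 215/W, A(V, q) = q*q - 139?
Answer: 26/1255001 ≈ 2.0717e-5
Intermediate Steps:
A(V, q) = -139 + q**2 (A(V, q) = q**2 - 139 = -139 + q**2)
1/(w(26) + A(88, -220)) = 1/(215/26 + (-139 + (-220)**2)) = 1/(215*(1/26) + (-139 + 48400)) = 1/(215/26 + 48261) = 1/(1255001/26) = 26/1255001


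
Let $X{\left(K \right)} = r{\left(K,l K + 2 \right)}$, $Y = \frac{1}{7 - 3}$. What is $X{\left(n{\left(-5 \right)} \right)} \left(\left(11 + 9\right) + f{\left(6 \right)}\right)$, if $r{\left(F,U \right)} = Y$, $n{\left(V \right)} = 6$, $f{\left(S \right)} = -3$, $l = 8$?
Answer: $\frac{17}{4} \approx 4.25$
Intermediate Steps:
$Y = \frac{1}{4} \approx 0.25$
$r{\left(F,U \right)} = \frac{1}{4}$
$X{\left(K \right)} = \frac{1}{4}$
$X{\left(n{\left(-5 \right)} \right)} \left(\left(11 + 9\right) + f{\left(6 \right)}\right) = \frac{\left(11 + 9\right) - 3}{4} = \frac{20 - 3}{4} = \frac{1}{4} \cdot 17 = \frac{17}{4}$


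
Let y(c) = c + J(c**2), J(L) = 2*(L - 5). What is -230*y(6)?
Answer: -15640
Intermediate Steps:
J(L) = -10 + 2*L (J(L) = 2*(-5 + L) = -10 + 2*L)
y(c) = -10 + c + 2*c**2 (y(c) = c + (-10 + 2*c**2) = -10 + c + 2*c**2)
-230*y(6) = -230*(-10 + 6 + 2*6**2) = -230*(-10 + 6 + 2*36) = -230*(-10 + 6 + 72) = -230*68 = -15640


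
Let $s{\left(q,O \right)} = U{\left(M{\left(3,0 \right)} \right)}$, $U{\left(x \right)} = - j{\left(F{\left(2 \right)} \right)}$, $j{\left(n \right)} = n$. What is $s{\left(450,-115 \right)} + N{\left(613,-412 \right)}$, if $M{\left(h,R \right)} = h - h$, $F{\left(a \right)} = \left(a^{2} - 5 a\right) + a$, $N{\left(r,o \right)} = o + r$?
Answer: $205$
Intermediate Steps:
$F{\left(a \right)} = a^{2} - 4 a$
$M{\left(h,R \right)} = 0$
$U{\left(x \right)} = 4$ ($U{\left(x \right)} = - 2 \left(-4 + 2\right) = - 2 \left(-2\right) = \left(-1\right) \left(-4\right) = 4$)
$s{\left(q,O \right)} = 4$
$s{\left(450,-115 \right)} + N{\left(613,-412 \right)} = 4 + \left(-412 + 613\right) = 4 + 201 = 205$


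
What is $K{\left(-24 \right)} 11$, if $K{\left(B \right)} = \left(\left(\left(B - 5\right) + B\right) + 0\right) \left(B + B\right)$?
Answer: $27984$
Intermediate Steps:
$K{\left(B \right)} = 2 B \left(-5 + 2 B\right)$ ($K{\left(B \right)} = \left(\left(\left(-5 + B\right) + B\right) + 0\right) 2 B = \left(\left(-5 + 2 B\right) + 0\right) 2 B = \left(-5 + 2 B\right) 2 B = 2 B \left(-5 + 2 B\right)$)
$K{\left(-24 \right)} 11 = 2 \left(-24\right) \left(-5 + 2 \left(-24\right)\right) 11 = 2 \left(-24\right) \left(-5 - 48\right) 11 = 2 \left(-24\right) \left(-53\right) 11 = 2544 \cdot 11 = 27984$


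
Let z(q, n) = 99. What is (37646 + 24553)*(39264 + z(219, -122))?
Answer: 2448339237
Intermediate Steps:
(37646 + 24553)*(39264 + z(219, -122)) = (37646 + 24553)*(39264 + 99) = 62199*39363 = 2448339237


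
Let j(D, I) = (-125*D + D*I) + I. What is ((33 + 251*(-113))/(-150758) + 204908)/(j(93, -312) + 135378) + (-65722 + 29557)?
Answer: -257394803168078/7117662075 ≈ -36163.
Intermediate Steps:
j(D, I) = I - 125*D + D*I
((33 + 251*(-113))/(-150758) + 204908)/(j(93, -312) + 135378) + (-65722 + 29557) = ((33 + 251*(-113))/(-150758) + 204908)/((-312 - 125*93 + 93*(-312)) + 135378) + (-65722 + 29557) = ((33 - 28363)*(-1/150758) + 204908)/((-312 - 11625 - 29016) + 135378) - 36165 = (-28330*(-1/150758) + 204908)/(-40953 + 135378) - 36165 = (14165/75379 + 204908)/94425 - 36165 = (15445774297/75379)*(1/94425) - 36165 = 15445774297/7117662075 - 36165 = -257394803168078/7117662075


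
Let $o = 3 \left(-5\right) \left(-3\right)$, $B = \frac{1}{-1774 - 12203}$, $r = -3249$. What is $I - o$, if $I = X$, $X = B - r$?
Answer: $\frac{44782307}{13977} \approx 3204.0$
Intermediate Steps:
$B = - \frac{1}{13977}$ ($B = \frac{1}{-13977} = - \frac{1}{13977} \approx -7.1546 \cdot 10^{-5}$)
$o = 45$ ($o = \left(-15\right) \left(-3\right) = 45$)
$X = \frac{45411272}{13977}$ ($X = - \frac{1}{13977} - -3249 = - \frac{1}{13977} + 3249 = \frac{45411272}{13977} \approx 3249.0$)
$I = \frac{45411272}{13977} \approx 3249.0$
$I - o = \frac{45411272}{13977} - 45 = \frac{44782307}{13977}$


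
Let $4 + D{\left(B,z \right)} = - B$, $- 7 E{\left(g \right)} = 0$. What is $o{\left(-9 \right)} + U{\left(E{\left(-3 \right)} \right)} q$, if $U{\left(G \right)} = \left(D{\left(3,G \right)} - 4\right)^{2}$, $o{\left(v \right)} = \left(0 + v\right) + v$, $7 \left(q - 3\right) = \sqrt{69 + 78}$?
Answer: $345 + 121 \sqrt{3} \approx 554.58$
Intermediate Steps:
$E{\left(g \right)} = 0$ ($E{\left(g \right)} = \left(- \frac{1}{7}\right) 0 = 0$)
$D{\left(B,z \right)} = -4 - B$
$q = 3 + \sqrt{3}$ ($q = 3 + \frac{\sqrt{69 + 78}}{7} = 3 + \frac{\sqrt{147}}{7} = 3 + \frac{7 \sqrt{3}}{7} = 3 + \sqrt{3} \approx 4.732$)
$o{\left(v \right)} = 2 v$ ($o{\left(v \right)} = v + v = 2 v$)
$U{\left(G \right)} = 121$ ($U{\left(G \right)} = \left(\left(-4 - 3\right) - 4\right)^{2} = \left(-7 - 4\right)^{2} = \left(-11\right)^{2} = 121$)
$o{\left(-9 \right)} + U{\left(E{\left(-3 \right)} \right)} q = 2 \left(-9\right) + 121 \left(3 + \sqrt{3}\right) = -18 + \left(363 + 121 \sqrt{3}\right) = 345 + 121 \sqrt{3}$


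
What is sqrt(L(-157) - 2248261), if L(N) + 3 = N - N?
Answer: 2*I*sqrt(562066) ≈ 1499.4*I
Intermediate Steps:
L(N) = -3 (L(N) = -3 + (N - N) = -3 + 0 = -3)
sqrt(L(-157) - 2248261) = sqrt(-3 - 2248261) = sqrt(-2248264) = 2*I*sqrt(562066)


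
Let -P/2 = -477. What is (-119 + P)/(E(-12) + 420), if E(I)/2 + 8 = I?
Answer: 167/76 ≈ 2.1974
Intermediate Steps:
P = 954 (P = -2*(-477) = 954)
E(I) = -16 + 2*I
(-119 + P)/(E(-12) + 420) = (-119 + 954)/((-16 + 2*(-12)) + 420) = 835/((-16 - 24) + 420) = 835/(-40 + 420) = 835/380 = 835*(1/380) = 167/76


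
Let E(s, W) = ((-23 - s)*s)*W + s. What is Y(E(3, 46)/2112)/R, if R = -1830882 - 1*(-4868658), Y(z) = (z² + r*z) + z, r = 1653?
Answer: -1390049095/1505570390016 ≈ -0.00092327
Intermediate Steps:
E(s, W) = s + W*s*(-23 - s) (E(s, W) = (s*(-23 - s))*W + s = W*s*(-23 - s) + s = s + W*s*(-23 - s))
Y(z) = z² + 1654*z (Y(z) = (z² + 1653*z) + z = z² + 1654*z)
R = 3037776 (R = -1830882 + 4868658 = 3037776)
Y(E(3, 46)/2112)/R = (((3*(1 - 23*46 - 1*46*3))/2112)*(1654 + (3*(1 - 23*46 - 1*46*3))/2112))/3037776 = (((3*(1 - 1058 - 138))*(1/2112))*(1654 + (3*(1 - 1058 - 138))*(1/2112)))*(1/3037776) = (((3*(-1195))*(1/2112))*(1654 + (3*(-1195))*(1/2112)))*(1/3037776) = ((-3585*1/2112)*(1654 - 3585*1/2112))*(1/3037776) = -1195*(1654 - 1195/704)/704*(1/3037776) = -1195/704*1163221/704*(1/3037776) = -1390049095/495616*1/3037776 = -1390049095/1505570390016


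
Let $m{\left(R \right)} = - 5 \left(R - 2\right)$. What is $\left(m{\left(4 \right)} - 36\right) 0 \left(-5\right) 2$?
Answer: $0$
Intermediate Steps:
$m{\left(R \right)} = 10 - 5 R$ ($m{\left(R \right)} = - 5 \left(-2 + R\right) = 10 - 5 R$)
$\left(m{\left(4 \right)} - 36\right) 0 \left(-5\right) 2 = \left(\left(10 - 20\right) - 36\right) 0 \left(-5\right) 2 = \left(\left(10 - 20\right) - 36\right) 0 \cdot 2 = \left(-10 - 36\right) 0 = \left(-46\right) 0 = 0$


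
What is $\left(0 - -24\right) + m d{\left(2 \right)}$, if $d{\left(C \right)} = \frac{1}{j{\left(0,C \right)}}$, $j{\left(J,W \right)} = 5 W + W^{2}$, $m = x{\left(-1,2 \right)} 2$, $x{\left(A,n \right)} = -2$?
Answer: $\frac{166}{7} \approx 23.714$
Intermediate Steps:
$m = -4$ ($m = \left(-2\right) 2 = -4$)
$j{\left(J,W \right)} = W^{2} + 5 W$
$d{\left(C \right)} = \frac{1}{C \left(5 + C\right)}$
$\left(0 - -24\right) + m d{\left(2 \right)} = \left(0 - -24\right) - 4 \frac{1}{2 \left(5 + 2\right)} = \left(0 + 24\right) - 4 \frac{1}{2 \cdot 7} = 24 - 4 \cdot \frac{1}{2} \cdot \frac{1}{7} = 24 - \frac{2}{7} = \frac{166}{7}$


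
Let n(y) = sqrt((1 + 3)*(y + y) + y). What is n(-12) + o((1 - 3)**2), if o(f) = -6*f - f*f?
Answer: -40 + 6*I*sqrt(3) ≈ -40.0 + 10.392*I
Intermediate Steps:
n(y) = 3*sqrt(y) (n(y) = sqrt(4*(2*y) + y) = sqrt(8*y + y) = sqrt(9*y) = 3*sqrt(y))
o(f) = -f**2 - 6*f (o(f) = -6*f - f**2 = -f**2 - 6*f)
n(-12) + o((1 - 3)**2) = 3*sqrt(-12) - (1 - 3)**2*(6 + (1 - 3)**2) = 3*(2*I*sqrt(3)) - 1*(-2)**2*(6 + (-2)**2) = 6*I*sqrt(3) - 1*4*(6 + 4) = 6*I*sqrt(3) - 1*4*10 = 6*I*sqrt(3) - 40 = -40 + 6*I*sqrt(3)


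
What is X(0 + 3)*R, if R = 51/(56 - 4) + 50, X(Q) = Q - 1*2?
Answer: 2651/52 ≈ 50.981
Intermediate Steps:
X(Q) = -2 + Q (X(Q) = Q - 2 = -2 + Q)
R = 2651/52 (R = 51/52 + 50 = 2651/52 ≈ 50.981)
X(0 + 3)*R = (-2 + (0 + 3))*(2651/52) = (-2 + 3)*(2651/52) = 1*(2651/52) = 2651/52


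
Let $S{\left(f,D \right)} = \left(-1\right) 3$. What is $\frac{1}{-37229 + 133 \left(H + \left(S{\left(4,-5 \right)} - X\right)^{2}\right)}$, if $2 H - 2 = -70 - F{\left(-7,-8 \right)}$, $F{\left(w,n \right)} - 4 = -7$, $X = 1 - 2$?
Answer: $- \frac{2}{82039} \approx -2.4379 \cdot 10^{-5}$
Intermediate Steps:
$S{\left(f,D \right)} = -3$
$X = -1$
$F{\left(w,n \right)} = -3$ ($F{\left(w,n \right)} = 4 - 7 = -3$)
$H = - \frac{65}{2}$ ($H = 1 + \frac{-70 - -3}{2} = 1 + \frac{-70 + 3}{2} = 1 + \frac{1}{2} \left(-67\right) = 1 - \frac{67}{2} = - \frac{65}{2} \approx -32.5$)
$\frac{1}{-37229 + 133 \left(H + \left(S{\left(4,-5 \right)} - X\right)^{2}\right)} = \frac{1}{-37229 + 133 \left(- \frac{65}{2} + \left(-3 - -1\right)^{2}\right)} = \frac{1}{-37229 + 133 \left(- \frac{65}{2} + \left(-3 + 1\right)^{2}\right)} = \frac{1}{-37229 + 133 \left(- \frac{65}{2} + \left(-2\right)^{2}\right)} = \frac{1}{-37229 + 133 \left(- \frac{65}{2} + 4\right)} = \frac{1}{-37229 + 133 \left(- \frac{57}{2}\right)} = \frac{1}{-37229 - \frac{7581}{2}} = \frac{1}{- \frac{82039}{2}} = - \frac{2}{82039}$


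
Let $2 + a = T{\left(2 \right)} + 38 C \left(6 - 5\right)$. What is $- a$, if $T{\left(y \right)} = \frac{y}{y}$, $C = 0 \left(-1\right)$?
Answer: $1$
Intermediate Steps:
$C = 0$
$T{\left(y \right)} = 1$
$a = -1$ ($a = -2 + \left(1 + 38 \cdot 0 \left(6 - 5\right)\right) = -2 + \left(1 + 38 \cdot 0 \cdot 1\right) = -2 + \left(1 + 38 \cdot 0\right) = -2 + \left(1 + 0\right) = -2 + 1 = -1$)
$- a = \left(-1\right) \left(-1\right) = 1$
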